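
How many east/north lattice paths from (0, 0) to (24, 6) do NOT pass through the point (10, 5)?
Number of paths = 548730

Total paths from (0, 0) to (24, 6): C(30, 24) = 593775. Paths through (10, 5): (paths (0, 0) → (10, 5)) × (paths (10, 5) → (24, 6)) = C(15, 10) · C(15, 14) = 3003 · 15 = 45045. Avoidance count = 593775 − 45045 = 548730.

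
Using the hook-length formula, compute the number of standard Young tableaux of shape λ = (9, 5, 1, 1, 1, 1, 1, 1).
# SYT of shape (9, 5, 1, 1, 1, 1, 1, 1) = 11022375

Hook-length formula: f^λ = n! / Π hook(c), product over all cells c of the Young diagram. For λ = (9, 5, 1, 1, 1, 1, 1, 1), n = 20 boxes. Hook lengths by row (left-to-right, top-to-bottom): [16, 9, 8, 7, 6, 4, 3, 2, 1]; [11, 4, 3, 2, 1]; [6]; [5]; [4]; [3]; [2]; [1]. Product of hooks = 220723937280. So f^λ = 20! / 220723937280 = 2432902008176640000 / 220723937280 = 11022375.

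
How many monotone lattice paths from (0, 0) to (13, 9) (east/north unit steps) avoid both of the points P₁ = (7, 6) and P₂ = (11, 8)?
Number of paths = 203750

Inclusion–exclusion. Total paths: C(22, 13) = 497420. Through P₁: C(13, 7)·C(9, 6) = 144144. Through P₂: C(19, 11)·C(3, 2) = 226746. Since P₁ is strictly southwest of P₂, a monotone path through both must visit P₁ then P₂; paths through both = C(13, 7)·C(6, 4)·C(3, 2) = 77220. Avoid both = 497420 − 144144 − 226746 + 77220 = 203750.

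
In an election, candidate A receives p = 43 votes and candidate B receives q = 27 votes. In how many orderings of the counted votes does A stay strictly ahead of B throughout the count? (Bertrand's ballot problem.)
Strict-lead orderings = 4161956306130554624

Total orderings of the 70 votes with 43 for A: C(70, 43) = 18208558839321176480. By the Bertrand ballot formula (Cycle Lemma / reflection principle), the number of orderings in which A is strictly ahead of B throughout is (p − q)/(p + q) · C(p + q, p) = (43 − 27)/(43 + 27) · 18208558839321176480 = 4161956306130554624.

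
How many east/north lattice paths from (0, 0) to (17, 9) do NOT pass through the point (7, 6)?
Number of paths = 2633774

Total paths from (0, 0) to (17, 9): C(26, 17) = 3124550. Paths through (7, 6): (paths (0, 0) → (7, 6)) × (paths (7, 6) → (17, 9)) = C(13, 7) · C(13, 10) = 1716 · 286 = 490776. Avoidance count = 3124550 − 490776 = 2633774.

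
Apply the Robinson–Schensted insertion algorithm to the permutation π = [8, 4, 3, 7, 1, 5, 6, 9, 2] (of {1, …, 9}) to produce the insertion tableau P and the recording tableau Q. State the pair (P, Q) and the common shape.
P = [1, 2, 6, 9] / [3, 5] / [4, 7] / [8];  Q = [1, 4, 7, 8] / [2, 6] / [3, 9] / [5];  common shape = (4, 2, 2, 1)

Row-insert the values π_1, π_2, … into P one at a time, bumping the leftmost entry strictly greater than the inserted value down to the next row. The recording tableau Q records, in position (i, j), the step at which that cell was added to P.
  Insert 8 (step 1): P = [8];  Q = [1]
  Insert 4 (step 2): P = [4] / [8];  Q = [1] / [2]
  Insert 3 (step 3): P = [3] / [4] / [8];  Q = [1] / [2] / [3]
  Insert 7 (step 4): P = [3, 7] / [4] / [8];  Q = [1, 4] / [2] / [3]
  Insert 1 (step 5): P = [1, 7] / [3] / [4] / [8];  Q = [1, 4] / [2] / [3] / [5]
  Insert 5 (step 6): P = [1, 5] / [3, 7] / [4] / [8];  Q = [1, 4] / [2, 6] / [3] / [5]
  Insert 6 (step 7): P = [1, 5, 6] / [3, 7] / [4] / [8];  Q = [1, 4, 7] / [2, 6] / [3] / [5]
  Insert 9 (step 8): P = [1, 5, 6, 9] / [3, 7] / [4] / [8];  Q = [1, 4, 7, 8] / [2, 6] / [3] / [5]
  Insert 2 (step 9): P = [1, 2, 6, 9] / [3, 5] / [4, 7] / [8];  Q = [1, 4, 7, 8] / [2, 6] / [3, 9] / [5]
Final shape: (4, 2, 2, 1).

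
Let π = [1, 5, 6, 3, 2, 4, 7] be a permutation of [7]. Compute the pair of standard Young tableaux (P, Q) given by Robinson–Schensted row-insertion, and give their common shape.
P = [1, 2, 4, 7] / [3, 6] / [5];  Q = [1, 2, 3, 7] / [4, 6] / [5];  common shape = (4, 2, 1)

Row-insert the values π_1, π_2, … into P one at a time, bumping the leftmost entry strictly greater than the inserted value down to the next row. The recording tableau Q records, in position (i, j), the step at which that cell was added to P.
  Insert 1 (step 1): P = [1];  Q = [1]
  Insert 5 (step 2): P = [1, 5];  Q = [1, 2]
  Insert 6 (step 3): P = [1, 5, 6];  Q = [1, 2, 3]
  Insert 3 (step 4): P = [1, 3, 6] / [5];  Q = [1, 2, 3] / [4]
  Insert 2 (step 5): P = [1, 2, 6] / [3] / [5];  Q = [1, 2, 3] / [4] / [5]
  Insert 4 (step 6): P = [1, 2, 4] / [3, 6] / [5];  Q = [1, 2, 3] / [4, 6] / [5]
  Insert 7 (step 7): P = [1, 2, 4, 7] / [3, 6] / [5];  Q = [1, 2, 3, 7] / [4, 6] / [5]
Final shape: (4, 2, 1).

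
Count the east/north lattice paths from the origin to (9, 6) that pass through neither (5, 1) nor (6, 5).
Number of paths = 2521

Inclusion–exclusion. Total paths: C(15, 9) = 5005. Through P₁: C(6, 5)·C(9, 4) = 756. Through P₂: C(11, 6)·C(4, 3) = 1848. Since P₁ is strictly southwest of P₂, a monotone path through both must visit P₁ then P₂; paths through both = C(6, 5)·C(5, 1)·C(4, 3) = 120. Avoid both = 5005 − 756 − 1848 + 120 = 2521.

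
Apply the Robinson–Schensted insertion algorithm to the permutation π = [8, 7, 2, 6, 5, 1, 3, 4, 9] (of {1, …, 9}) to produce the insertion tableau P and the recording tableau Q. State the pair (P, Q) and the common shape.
P = [1, 3, 4, 9] / [2, 5] / [6] / [7] / [8];  Q = [1, 4, 8, 9] / [2, 7] / [3] / [5] / [6];  common shape = (4, 2, 1, 1, 1)

Row-insert the values π_1, π_2, … into P one at a time, bumping the leftmost entry strictly greater than the inserted value down to the next row. The recording tableau Q records, in position (i, j), the step at which that cell was added to P.
  Insert 8 (step 1): P = [8];  Q = [1]
  Insert 7 (step 2): P = [7] / [8];  Q = [1] / [2]
  Insert 2 (step 3): P = [2] / [7] / [8];  Q = [1] / [2] / [3]
  Insert 6 (step 4): P = [2, 6] / [7] / [8];  Q = [1, 4] / [2] / [3]
  Insert 5 (step 5): P = [2, 5] / [6] / [7] / [8];  Q = [1, 4] / [2] / [3] / [5]
  Insert 1 (step 6): P = [1, 5] / [2] / [6] / [7] / [8];  Q = [1, 4] / [2] / [3] / [5] / [6]
  Insert 3 (step 7): P = [1, 3] / [2, 5] / [6] / [7] / [8];  Q = [1, 4] / [2, 7] / [3] / [5] / [6]
  Insert 4 (step 8): P = [1, 3, 4] / [2, 5] / [6] / [7] / [8];  Q = [1, 4, 8] / [2, 7] / [3] / [5] / [6]
  Insert 9 (step 9): P = [1, 3, 4, 9] / [2, 5] / [6] / [7] / [8];  Q = [1, 4, 8, 9] / [2, 7] / [3] / [5] / [6]
Final shape: (4, 2, 1, 1, 1).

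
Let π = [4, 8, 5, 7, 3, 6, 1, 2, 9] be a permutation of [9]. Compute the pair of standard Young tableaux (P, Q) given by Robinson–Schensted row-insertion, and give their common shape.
P = [1, 2, 6, 9] / [3, 5] / [4, 7] / [8];  Q = [1, 2, 4, 9] / [3, 6] / [5, 8] / [7];  common shape = (4, 2, 2, 1)

Row-insert the values π_1, π_2, … into P one at a time, bumping the leftmost entry strictly greater than the inserted value down to the next row. The recording tableau Q records, in position (i, j), the step at which that cell was added to P.
  Insert 4 (step 1): P = [4];  Q = [1]
  Insert 8 (step 2): P = [4, 8];  Q = [1, 2]
  Insert 5 (step 3): P = [4, 5] / [8];  Q = [1, 2] / [3]
  Insert 7 (step 4): P = [4, 5, 7] / [8];  Q = [1, 2, 4] / [3]
  Insert 3 (step 5): P = [3, 5, 7] / [4] / [8];  Q = [1, 2, 4] / [3] / [5]
  Insert 6 (step 6): P = [3, 5, 6] / [4, 7] / [8];  Q = [1, 2, 4] / [3, 6] / [5]
  Insert 1 (step 7): P = [1, 5, 6] / [3, 7] / [4] / [8];  Q = [1, 2, 4] / [3, 6] / [5] / [7]
  Insert 2 (step 8): P = [1, 2, 6] / [3, 5] / [4, 7] / [8];  Q = [1, 2, 4] / [3, 6] / [5, 8] / [7]
  Insert 9 (step 9): P = [1, 2, 6, 9] / [3, 5] / [4, 7] / [8];  Q = [1, 2, 4, 9] / [3, 6] / [5, 8] / [7]
Final shape: (4, 2, 2, 1).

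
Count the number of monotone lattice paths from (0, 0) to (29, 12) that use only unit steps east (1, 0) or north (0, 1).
Number of paths = 7898654920

A monotone lattice path from (0, 0) to (29, 12) consists of 29 east steps and 12 north steps in some order, so it is determined by which 29 of the 41 steps are east. The count is C(41, 29) = 7898654920.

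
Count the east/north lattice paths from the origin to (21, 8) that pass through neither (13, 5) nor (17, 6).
Number of paths = 2006820

Inclusion–exclusion. Total paths: C(29, 21) = 4292145. Through P₁: C(18, 13)·C(11, 8) = 1413720. Through P₂: C(23, 17)·C(6, 4) = 1514205. Since P₁ is strictly southwest of P₂, a monotone path through both must visit P₁ then P₂; paths through both = C(18, 13)·C(5, 4)·C(6, 4) = 642600. Avoid both = 4292145 − 1413720 − 1514205 + 642600 = 2006820.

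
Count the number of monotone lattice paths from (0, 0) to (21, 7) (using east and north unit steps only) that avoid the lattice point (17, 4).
Number of paths = 974565

Total paths from (0, 0) to (21, 7): C(28, 21) = 1184040. Paths through (17, 4): (paths (0, 0) → (17, 4)) × (paths (17, 4) → (21, 7)) = C(21, 17) · C(7, 4) = 5985 · 35 = 209475. Avoidance count = 1184040 − 209475 = 974565.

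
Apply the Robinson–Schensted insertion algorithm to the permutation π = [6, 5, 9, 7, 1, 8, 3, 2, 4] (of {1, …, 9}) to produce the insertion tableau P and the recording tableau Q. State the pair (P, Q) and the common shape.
P = [1, 2, 4] / [3, 7, 8] / [5, 9] / [6];  Q = [1, 3, 6] / [2, 4, 9] / [5, 7] / [8];  common shape = (3, 3, 2, 1)

Row-insert the values π_1, π_2, … into P one at a time, bumping the leftmost entry strictly greater than the inserted value down to the next row. The recording tableau Q records, in position (i, j), the step at which that cell was added to P.
  Insert 6 (step 1): P = [6];  Q = [1]
  Insert 5 (step 2): P = [5] / [6];  Q = [1] / [2]
  Insert 9 (step 3): P = [5, 9] / [6];  Q = [1, 3] / [2]
  Insert 7 (step 4): P = [5, 7] / [6, 9];  Q = [1, 3] / [2, 4]
  Insert 1 (step 5): P = [1, 7] / [5, 9] / [6];  Q = [1, 3] / [2, 4] / [5]
  Insert 8 (step 6): P = [1, 7, 8] / [5, 9] / [6];  Q = [1, 3, 6] / [2, 4] / [5]
  Insert 3 (step 7): P = [1, 3, 8] / [5, 7] / [6, 9];  Q = [1, 3, 6] / [2, 4] / [5, 7]
  Insert 2 (step 8): P = [1, 2, 8] / [3, 7] / [5, 9] / [6];  Q = [1, 3, 6] / [2, 4] / [5, 7] / [8]
  Insert 4 (step 9): P = [1, 2, 4] / [3, 7, 8] / [5, 9] / [6];  Q = [1, 3, 6] / [2, 4, 9] / [5, 7] / [8]
Final shape: (3, 3, 2, 1).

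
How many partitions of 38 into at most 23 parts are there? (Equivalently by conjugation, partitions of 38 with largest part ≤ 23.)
p(38, parts ≤ 23) = 25507

Use the recurrence p(n, m) = p(n, m−1) + p(n−m, m): either the largest part is < m (count p(n, m−1)) or the largest part is exactly m (remove one copy of m, count p(n−m, m)). With p(0, ·) = 1 this gives p(38, parts ≤ 23) = 25507. (By conjugating Young diagrams, this also counts partitions of 38 into at most 23 parts.)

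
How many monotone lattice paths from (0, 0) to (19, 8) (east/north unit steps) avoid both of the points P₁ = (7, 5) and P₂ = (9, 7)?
Number of paths = 1786147

Inclusion–exclusion. Total paths: C(27, 19) = 2220075. Through P₁: C(12, 7)·C(15, 12) = 360360. Through P₂: C(16, 9)·C(11, 10) = 125840. Since P₁ is strictly southwest of P₂, a monotone path through both must visit P₁ then P₂; paths through both = C(12, 7)·C(4, 2)·C(11, 10) = 52272. Avoid both = 2220075 − 360360 − 125840 + 52272 = 1786147.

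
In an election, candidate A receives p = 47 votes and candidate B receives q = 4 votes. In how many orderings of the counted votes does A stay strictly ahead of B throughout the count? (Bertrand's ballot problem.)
Strict-lead orderings = 210700

Total orderings of the 51 votes with 47 for A: C(51, 47) = 249900. By the Bertrand ballot formula (Cycle Lemma / reflection principle), the number of orderings in which A is strictly ahead of B throughout is (p − q)/(p + q) · C(p + q, p) = (47 − 4)/(47 + 4) · 249900 = 210700.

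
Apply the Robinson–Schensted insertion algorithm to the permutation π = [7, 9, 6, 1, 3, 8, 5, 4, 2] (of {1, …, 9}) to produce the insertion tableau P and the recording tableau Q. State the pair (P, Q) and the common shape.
P = [1, 2, 4] / [3, 8] / [5, 9] / [6] / [7];  Q = [1, 2, 6] / [3, 5] / [4, 7] / [8] / [9];  common shape = (3, 2, 2, 1, 1)

Row-insert the values π_1, π_2, … into P one at a time, bumping the leftmost entry strictly greater than the inserted value down to the next row. The recording tableau Q records, in position (i, j), the step at which that cell was added to P.
  Insert 7 (step 1): P = [7];  Q = [1]
  Insert 9 (step 2): P = [7, 9];  Q = [1, 2]
  Insert 6 (step 3): P = [6, 9] / [7];  Q = [1, 2] / [3]
  Insert 1 (step 4): P = [1, 9] / [6] / [7];  Q = [1, 2] / [3] / [4]
  Insert 3 (step 5): P = [1, 3] / [6, 9] / [7];  Q = [1, 2] / [3, 5] / [4]
  Insert 8 (step 6): P = [1, 3, 8] / [6, 9] / [7];  Q = [1, 2, 6] / [3, 5] / [4]
  Insert 5 (step 7): P = [1, 3, 5] / [6, 8] / [7, 9];  Q = [1, 2, 6] / [3, 5] / [4, 7]
  Insert 4 (step 8): P = [1, 3, 4] / [5, 8] / [6, 9] / [7];  Q = [1, 2, 6] / [3, 5] / [4, 7] / [8]
  Insert 2 (step 9): P = [1, 2, 4] / [3, 8] / [5, 9] / [6] / [7];  Q = [1, 2, 6] / [3, 5] / [4, 7] / [8] / [9]
Final shape: (3, 2, 2, 1, 1).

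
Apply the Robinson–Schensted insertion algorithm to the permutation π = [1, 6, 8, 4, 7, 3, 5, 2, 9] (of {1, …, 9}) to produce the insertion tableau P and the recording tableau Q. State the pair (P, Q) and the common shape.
P = [1, 2, 5, 9] / [3, 7] / [4, 8] / [6];  Q = [1, 2, 3, 9] / [4, 5] / [6, 7] / [8];  common shape = (4, 2, 2, 1)

Row-insert the values π_1, π_2, … into P one at a time, bumping the leftmost entry strictly greater than the inserted value down to the next row. The recording tableau Q records, in position (i, j), the step at which that cell was added to P.
  Insert 1 (step 1): P = [1];  Q = [1]
  Insert 6 (step 2): P = [1, 6];  Q = [1, 2]
  Insert 8 (step 3): P = [1, 6, 8];  Q = [1, 2, 3]
  Insert 4 (step 4): P = [1, 4, 8] / [6];  Q = [1, 2, 3] / [4]
  Insert 7 (step 5): P = [1, 4, 7] / [6, 8];  Q = [1, 2, 3] / [4, 5]
  Insert 3 (step 6): P = [1, 3, 7] / [4, 8] / [6];  Q = [1, 2, 3] / [4, 5] / [6]
  Insert 5 (step 7): P = [1, 3, 5] / [4, 7] / [6, 8];  Q = [1, 2, 3] / [4, 5] / [6, 7]
  Insert 2 (step 8): P = [1, 2, 5] / [3, 7] / [4, 8] / [6];  Q = [1, 2, 3] / [4, 5] / [6, 7] / [8]
  Insert 9 (step 9): P = [1, 2, 5, 9] / [3, 7] / [4, 8] / [6];  Q = [1, 2, 3, 9] / [4, 5] / [6, 7] / [8]
Final shape: (4, 2, 2, 1).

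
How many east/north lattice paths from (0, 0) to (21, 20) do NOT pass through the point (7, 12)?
Number of paths = 253016366460

Total paths from (0, 0) to (21, 20): C(41, 21) = 269128937220. Paths through (7, 12): (paths (0, 0) → (7, 12)) × (paths (7, 12) → (21, 20)) = C(19, 7) · C(22, 14) = 50388 · 319770 = 16112570760. Avoidance count = 269128937220 − 16112570760 = 253016366460.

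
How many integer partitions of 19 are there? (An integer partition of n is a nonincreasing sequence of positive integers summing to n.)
p(19) = 490

Compute p(n) via the recurrence p(n, m) = p(n, m−1) + p(n−m, m), where p(n, m) counts partitions of n with all parts ≤ m and p(n) = p(n, n). The base cases are p(0, m) = 1 and p(n, 0) = 0 for n > 0. Filling the table yields p(19) = 490. (Euler's pentagonal recurrence is an alternative.)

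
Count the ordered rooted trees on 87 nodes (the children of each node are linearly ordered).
C_86 = 4180080073556524734514695828170907458428751314320

These ordered rooted trees are counted by the Catalan number C_n = (1/(n + 1)) · C(2n, n). For n = 86: C_86 = (1/87) · C(172, 86) = 363666966399417651902778537050868948883301364345840/87 = 4180080073556524734514695828170907458428751314320.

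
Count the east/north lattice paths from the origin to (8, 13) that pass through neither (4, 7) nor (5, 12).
Number of paths = 117358

Inclusion–exclusion. Total paths: C(21, 8) = 203490. Through P₁: C(11, 4)·C(10, 4) = 69300. Through P₂: C(17, 5)·C(4, 3) = 24752. Since P₁ is strictly southwest of P₂, a monotone path through both must visit P₁ then P₂; paths through both = C(11, 4)·C(6, 1)·C(4, 3) = 7920. Avoid both = 203490 − 69300 − 24752 + 7920 = 117358.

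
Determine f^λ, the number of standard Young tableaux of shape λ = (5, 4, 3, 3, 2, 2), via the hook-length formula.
# SYT of shape (5, 4, 3, 3, 2, 2) = 23279256

Hook-length formula: f^λ = n! / Π hook(c), product over all cells c of the Young diagram. For λ = (5, 4, 3, 3, 2, 2), n = 19 boxes. Hook lengths by row (left-to-right, top-to-bottom): [10, 9, 6, 3, 1]; [8, 7, 4, 1]; [6, 5, 2]; [5, 4, 1]; [3, 2]; [2, 1]. Product of hooks = 5225472000. So f^λ = 19! / 5225472000 = 121645100408832000 / 5225472000 = 23279256.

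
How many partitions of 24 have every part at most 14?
p(24, parts ≤ 14) = 1478

Use the recurrence p(n, m) = p(n, m−1) + p(n−m, m): either the largest part is < m (count p(n, m−1)) or the largest part is exactly m (remove one copy of m, count p(n−m, m)). With p(0, ·) = 1 this gives p(24, parts ≤ 14) = 1478. (By conjugating Young diagrams, this also counts partitions of 24 into at most 14 parts.)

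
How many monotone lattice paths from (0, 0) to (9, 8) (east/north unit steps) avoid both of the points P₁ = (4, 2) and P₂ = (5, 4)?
Number of paths = 11710

Inclusion–exclusion. Total paths: C(17, 9) = 24310. Through P₁: C(6, 4)·C(11, 5) = 6930. Through P₂: C(9, 5)·C(8, 4) = 8820. Since P₁ is strictly southwest of P₂, a monotone path through both must visit P₁ then P₂; paths through both = C(6, 4)·C(3, 1)·C(8, 4) = 3150. Avoid both = 24310 − 6930 − 8820 + 3150 = 11710.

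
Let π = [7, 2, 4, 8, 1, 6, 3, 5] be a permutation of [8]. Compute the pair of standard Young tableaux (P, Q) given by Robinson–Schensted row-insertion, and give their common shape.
P = [1, 3, 5] / [2, 4, 6] / [7, 8];  Q = [1, 3, 4] / [2, 6, 8] / [5, 7];  common shape = (3, 3, 2)

Row-insert the values π_1, π_2, … into P one at a time, bumping the leftmost entry strictly greater than the inserted value down to the next row. The recording tableau Q records, in position (i, j), the step at which that cell was added to P.
  Insert 7 (step 1): P = [7];  Q = [1]
  Insert 2 (step 2): P = [2] / [7];  Q = [1] / [2]
  Insert 4 (step 3): P = [2, 4] / [7];  Q = [1, 3] / [2]
  Insert 8 (step 4): P = [2, 4, 8] / [7];  Q = [1, 3, 4] / [2]
  Insert 1 (step 5): P = [1, 4, 8] / [2] / [7];  Q = [1, 3, 4] / [2] / [5]
  Insert 6 (step 6): P = [1, 4, 6] / [2, 8] / [7];  Q = [1, 3, 4] / [2, 6] / [5]
  Insert 3 (step 7): P = [1, 3, 6] / [2, 4] / [7, 8];  Q = [1, 3, 4] / [2, 6] / [5, 7]
  Insert 5 (step 8): P = [1, 3, 5] / [2, 4, 6] / [7, 8];  Q = [1, 3, 4] / [2, 6, 8] / [5, 7]
Final shape: (3, 3, 2).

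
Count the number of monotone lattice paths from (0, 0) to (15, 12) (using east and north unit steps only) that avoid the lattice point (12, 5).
Number of paths = 16641300

Total paths from (0, 0) to (15, 12): C(27, 15) = 17383860. Paths through (12, 5): (paths (0, 0) → (12, 5)) × (paths (12, 5) → (15, 12)) = C(17, 12) · C(10, 3) = 6188 · 120 = 742560. Avoidance count = 17383860 − 742560 = 16641300.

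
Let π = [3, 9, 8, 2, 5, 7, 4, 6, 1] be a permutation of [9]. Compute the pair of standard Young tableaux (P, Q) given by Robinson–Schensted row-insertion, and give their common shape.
P = [1, 4, 6] / [2, 5, 7] / [3] / [8] / [9];  Q = [1, 2, 6] / [3, 5, 8] / [4] / [7] / [9];  common shape = (3, 3, 1, 1, 1)

Row-insert the values π_1, π_2, … into P one at a time, bumping the leftmost entry strictly greater than the inserted value down to the next row. The recording tableau Q records, in position (i, j), the step at which that cell was added to P.
  Insert 3 (step 1): P = [3];  Q = [1]
  Insert 9 (step 2): P = [3, 9];  Q = [1, 2]
  Insert 8 (step 3): P = [3, 8] / [9];  Q = [1, 2] / [3]
  Insert 2 (step 4): P = [2, 8] / [3] / [9];  Q = [1, 2] / [3] / [4]
  Insert 5 (step 5): P = [2, 5] / [3, 8] / [9];  Q = [1, 2] / [3, 5] / [4]
  Insert 7 (step 6): P = [2, 5, 7] / [3, 8] / [9];  Q = [1, 2, 6] / [3, 5] / [4]
  Insert 4 (step 7): P = [2, 4, 7] / [3, 5] / [8] / [9];  Q = [1, 2, 6] / [3, 5] / [4] / [7]
  Insert 6 (step 8): P = [2, 4, 6] / [3, 5, 7] / [8] / [9];  Q = [1, 2, 6] / [3, 5, 8] / [4] / [7]
  Insert 1 (step 9): P = [1, 4, 6] / [2, 5, 7] / [3] / [8] / [9];  Q = [1, 2, 6] / [3, 5, 8] / [4] / [7] / [9]
Final shape: (3, 3, 1, 1, 1).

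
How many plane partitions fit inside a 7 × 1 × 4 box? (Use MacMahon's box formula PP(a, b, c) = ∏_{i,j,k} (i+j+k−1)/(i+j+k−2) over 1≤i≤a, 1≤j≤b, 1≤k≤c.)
PP(7, 1, 4) = 330

Evaluate the triple product over i = 1..7, j = 1..1, k = 1..4. The factors are (2/1) · (3/2) · (4/3) · (5/4) · (3/2) · (4/3) · (5/4) · (6/5) · … (28 factors total). The numerators and denominators telescope so the product is an integer; carrying out the multiplication exactly gives PP(7, 1, 4) = 330.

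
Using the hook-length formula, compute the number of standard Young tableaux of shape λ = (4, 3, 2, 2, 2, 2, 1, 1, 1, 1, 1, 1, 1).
# SYT of shape (4, 3, 2, 2, 2, 2, 1, 1, 1, 1, 1, 1, 1) = 24249225

Hook-length formula: f^λ = n! / Π hook(c), product over all cells c of the Young diagram. For λ = (4, 3, 2, 2, 2, 2, 1, 1, 1, 1, 1, 1, 1), n = 22 boxes. Hook lengths by row (left-to-right, top-to-bottom): [16, 8, 3, 1]; [14, 6, 1]; [12, 4]; [11, 3]; [10, 2]; [9, 1]; [7]; [6]; [5]; [4]; [3]; [2]; [1]. Product of hooks = 46352026828800. So f^λ = 22! / 46352026828800 = 1124000727777607680000 / 46352026828800 = 24249225.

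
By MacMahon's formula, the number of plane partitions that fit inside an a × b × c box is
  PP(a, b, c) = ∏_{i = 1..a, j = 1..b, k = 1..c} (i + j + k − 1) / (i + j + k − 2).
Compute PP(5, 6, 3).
PP(5, 6, 3) = 3737448

Evaluate the triple product over i = 1..5, j = 1..6, k = 1..3. The factors are (2/1) · (3/2) · (4/3) · (3/2) · (4/3) · (5/4) · (4/3) · (5/4) · … (90 factors total). The numerators and denominators telescope so the product is an integer; carrying out the multiplication exactly gives PP(5, 6, 3) = 3737448.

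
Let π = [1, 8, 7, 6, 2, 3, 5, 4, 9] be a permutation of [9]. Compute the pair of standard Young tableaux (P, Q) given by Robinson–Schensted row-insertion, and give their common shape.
P = [1, 2, 3, 4, 9] / [5] / [6] / [7] / [8];  Q = [1, 2, 6, 7, 9] / [3] / [4] / [5] / [8];  common shape = (5, 1, 1, 1, 1)

Row-insert the values π_1, π_2, … into P one at a time, bumping the leftmost entry strictly greater than the inserted value down to the next row. The recording tableau Q records, in position (i, j), the step at which that cell was added to P.
  Insert 1 (step 1): P = [1];  Q = [1]
  Insert 8 (step 2): P = [1, 8];  Q = [1, 2]
  Insert 7 (step 3): P = [1, 7] / [8];  Q = [1, 2] / [3]
  Insert 6 (step 4): P = [1, 6] / [7] / [8];  Q = [1, 2] / [3] / [4]
  Insert 2 (step 5): P = [1, 2] / [6] / [7] / [8];  Q = [1, 2] / [3] / [4] / [5]
  Insert 3 (step 6): P = [1, 2, 3] / [6] / [7] / [8];  Q = [1, 2, 6] / [3] / [4] / [5]
  Insert 5 (step 7): P = [1, 2, 3, 5] / [6] / [7] / [8];  Q = [1, 2, 6, 7] / [3] / [4] / [5]
  Insert 4 (step 8): P = [1, 2, 3, 4] / [5] / [6] / [7] / [8];  Q = [1, 2, 6, 7] / [3] / [4] / [5] / [8]
  Insert 9 (step 9): P = [1, 2, 3, 4, 9] / [5] / [6] / [7] / [8];  Q = [1, 2, 6, 7, 9] / [3] / [4] / [5] / [8]
Final shape: (5, 1, 1, 1, 1).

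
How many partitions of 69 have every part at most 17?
p(69, parts ≤ 17) = 2138425

Use the recurrence p(n, m) = p(n, m−1) + p(n−m, m): either the largest part is < m (count p(n, m−1)) or the largest part is exactly m (remove one copy of m, count p(n−m, m)). With p(0, ·) = 1 this gives p(69, parts ≤ 17) = 2138425. (By conjugating Young diagrams, this also counts partitions of 69 into at most 17 parts.)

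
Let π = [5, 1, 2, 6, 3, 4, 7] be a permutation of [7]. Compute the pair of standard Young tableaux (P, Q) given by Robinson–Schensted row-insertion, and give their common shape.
P = [1, 2, 3, 4, 7] / [5, 6];  Q = [1, 3, 4, 6, 7] / [2, 5];  common shape = (5, 2)

Row-insert the values π_1, π_2, … into P one at a time, bumping the leftmost entry strictly greater than the inserted value down to the next row. The recording tableau Q records, in position (i, j), the step at which that cell was added to P.
  Insert 5 (step 1): P = [5];  Q = [1]
  Insert 1 (step 2): P = [1] / [5];  Q = [1] / [2]
  Insert 2 (step 3): P = [1, 2] / [5];  Q = [1, 3] / [2]
  Insert 6 (step 4): P = [1, 2, 6] / [5];  Q = [1, 3, 4] / [2]
  Insert 3 (step 5): P = [1, 2, 3] / [5, 6];  Q = [1, 3, 4] / [2, 5]
  Insert 4 (step 6): P = [1, 2, 3, 4] / [5, 6];  Q = [1, 3, 4, 6] / [2, 5]
  Insert 7 (step 7): P = [1, 2, 3, 4, 7] / [5, 6];  Q = [1, 3, 4, 6, 7] / [2, 5]
Final shape: (5, 2).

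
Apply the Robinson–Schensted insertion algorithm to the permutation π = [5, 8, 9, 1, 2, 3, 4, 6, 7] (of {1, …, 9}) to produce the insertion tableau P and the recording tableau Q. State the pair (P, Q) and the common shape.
P = [1, 2, 3, 4, 6, 7] / [5, 8, 9];  Q = [1, 2, 3, 7, 8, 9] / [4, 5, 6];  common shape = (6, 3)

Row-insert the values π_1, π_2, … into P one at a time, bumping the leftmost entry strictly greater than the inserted value down to the next row. The recording tableau Q records, in position (i, j), the step at which that cell was added to P.
  Insert 5 (step 1): P = [5];  Q = [1]
  Insert 8 (step 2): P = [5, 8];  Q = [1, 2]
  Insert 9 (step 3): P = [5, 8, 9];  Q = [1, 2, 3]
  Insert 1 (step 4): P = [1, 8, 9] / [5];  Q = [1, 2, 3] / [4]
  Insert 2 (step 5): P = [1, 2, 9] / [5, 8];  Q = [1, 2, 3] / [4, 5]
  Insert 3 (step 6): P = [1, 2, 3] / [5, 8, 9];  Q = [1, 2, 3] / [4, 5, 6]
  Insert 4 (step 7): P = [1, 2, 3, 4] / [5, 8, 9];  Q = [1, 2, 3, 7] / [4, 5, 6]
  Insert 6 (step 8): P = [1, 2, 3, 4, 6] / [5, 8, 9];  Q = [1, 2, 3, 7, 8] / [4, 5, 6]
  Insert 7 (step 9): P = [1, 2, 3, 4, 6, 7] / [5, 8, 9];  Q = [1, 2, 3, 7, 8, 9] / [4, 5, 6]
Final shape: (6, 3).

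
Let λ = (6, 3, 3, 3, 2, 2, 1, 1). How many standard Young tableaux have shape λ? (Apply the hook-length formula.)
# SYT of shape (6, 3, 3, 3, 2, 2, 1, 1) = 322328160

Hook-length formula: f^λ = n! / Π hook(c), product over all cells c of the Young diagram. For λ = (6, 3, 3, 3, 2, 2, 1, 1), n = 21 boxes. Hook lengths by row (left-to-right, top-to-bottom): [13, 10, 7, 3, 2, 1]; [9, 6, 3]; [8, 5, 2]; [7, 4, 1]; [5, 2]; [4, 1]; [2]; [1]. Product of hooks = 158505984000. So f^λ = 21! / 158505984000 = 51090942171709440000 / 158505984000 = 322328160.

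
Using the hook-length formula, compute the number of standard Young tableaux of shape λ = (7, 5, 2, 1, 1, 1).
# SYT of shape (7, 5, 2, 1, 1, 1) = 1905904

Hook-length formula: f^λ = n! / Π hook(c), product over all cells c of the Young diagram. For λ = (7, 5, 2, 1, 1, 1), n = 17 boxes. Hook lengths by row (left-to-right, top-to-bottom): [12, 8, 6, 5, 4, 2, 1]; [9, 5, 3, 2, 1]; [5, 1]; [3]; [2]; [1]. Product of hooks = 186624000. So f^λ = 17! / 186624000 = 355687428096000 / 186624000 = 1905904.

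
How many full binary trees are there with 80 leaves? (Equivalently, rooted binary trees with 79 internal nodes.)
C_79 = 289450081175264899454283846029490767264392230

These full binary trees are counted by the Catalan number C_n = (1/(n + 1)) · C(2n, n). For n = 79: C_79 = (1/80) · C(158, 79) = 23156006494021191956342707682359261381151378400/80 = 289450081175264899454283846029490767264392230.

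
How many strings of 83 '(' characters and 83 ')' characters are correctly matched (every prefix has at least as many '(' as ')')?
C_83 = 68854441132780194707888052034668647142985206100

These balanced parentheses are counted by the Catalan number C_n = (1/(n + 1)) · C(2n, n). For n = 83: C_83 = (1/84) · C(166, 83) = 5783773055153536355462596370912166360010757312400/84 = 68854441132780194707888052034668647142985206100.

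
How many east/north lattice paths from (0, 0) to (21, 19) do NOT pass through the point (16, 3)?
Number of paths = 131262690219

Total paths from (0, 0) to (21, 19): C(40, 21) = 131282408400. Paths through (16, 3): (paths (0, 0) → (16, 3)) × (paths (16, 3) → (21, 19)) = C(19, 16) · C(21, 5) = 969 · 20349 = 19718181. Avoidance count = 131282408400 − 19718181 = 131262690219.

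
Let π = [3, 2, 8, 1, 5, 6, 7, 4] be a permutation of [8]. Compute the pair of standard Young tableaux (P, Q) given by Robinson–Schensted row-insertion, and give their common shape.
P = [1, 4, 6, 7] / [2, 5] / [3, 8];  Q = [1, 3, 6, 7] / [2, 5] / [4, 8];  common shape = (4, 2, 2)

Row-insert the values π_1, π_2, … into P one at a time, bumping the leftmost entry strictly greater than the inserted value down to the next row. The recording tableau Q records, in position (i, j), the step at which that cell was added to P.
  Insert 3 (step 1): P = [3];  Q = [1]
  Insert 2 (step 2): P = [2] / [3];  Q = [1] / [2]
  Insert 8 (step 3): P = [2, 8] / [3];  Q = [1, 3] / [2]
  Insert 1 (step 4): P = [1, 8] / [2] / [3];  Q = [1, 3] / [2] / [4]
  Insert 5 (step 5): P = [1, 5] / [2, 8] / [3];  Q = [1, 3] / [2, 5] / [4]
  Insert 6 (step 6): P = [1, 5, 6] / [2, 8] / [3];  Q = [1, 3, 6] / [2, 5] / [4]
  Insert 7 (step 7): P = [1, 5, 6, 7] / [2, 8] / [3];  Q = [1, 3, 6, 7] / [2, 5] / [4]
  Insert 4 (step 8): P = [1, 4, 6, 7] / [2, 5] / [3, 8];  Q = [1, 3, 6, 7] / [2, 5] / [4, 8]
Final shape: (4, 2, 2).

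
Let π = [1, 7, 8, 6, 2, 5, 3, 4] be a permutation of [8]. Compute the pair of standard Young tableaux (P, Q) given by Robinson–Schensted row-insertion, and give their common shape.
P = [1, 2, 3, 4] / [5, 8] / [6] / [7];  Q = [1, 2, 3, 8] / [4, 6] / [5] / [7];  common shape = (4, 2, 1, 1)

Row-insert the values π_1, π_2, … into P one at a time, bumping the leftmost entry strictly greater than the inserted value down to the next row. The recording tableau Q records, in position (i, j), the step at which that cell was added to P.
  Insert 1 (step 1): P = [1];  Q = [1]
  Insert 7 (step 2): P = [1, 7];  Q = [1, 2]
  Insert 8 (step 3): P = [1, 7, 8];  Q = [1, 2, 3]
  Insert 6 (step 4): P = [1, 6, 8] / [7];  Q = [1, 2, 3] / [4]
  Insert 2 (step 5): P = [1, 2, 8] / [6] / [7];  Q = [1, 2, 3] / [4] / [5]
  Insert 5 (step 6): P = [1, 2, 5] / [6, 8] / [7];  Q = [1, 2, 3] / [4, 6] / [5]
  Insert 3 (step 7): P = [1, 2, 3] / [5, 8] / [6] / [7];  Q = [1, 2, 3] / [4, 6] / [5] / [7]
  Insert 4 (step 8): P = [1, 2, 3, 4] / [5, 8] / [6] / [7];  Q = [1, 2, 3, 8] / [4, 6] / [5] / [7]
Final shape: (4, 2, 1, 1).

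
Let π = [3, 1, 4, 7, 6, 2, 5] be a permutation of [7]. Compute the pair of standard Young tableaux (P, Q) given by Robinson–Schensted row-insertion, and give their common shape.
P = [1, 2, 5] / [3, 4, 6] / [7];  Q = [1, 3, 4] / [2, 5, 7] / [6];  common shape = (3, 3, 1)

Row-insert the values π_1, π_2, … into P one at a time, bumping the leftmost entry strictly greater than the inserted value down to the next row. The recording tableau Q records, in position (i, j), the step at which that cell was added to P.
  Insert 3 (step 1): P = [3];  Q = [1]
  Insert 1 (step 2): P = [1] / [3];  Q = [1] / [2]
  Insert 4 (step 3): P = [1, 4] / [3];  Q = [1, 3] / [2]
  Insert 7 (step 4): P = [1, 4, 7] / [3];  Q = [1, 3, 4] / [2]
  Insert 6 (step 5): P = [1, 4, 6] / [3, 7];  Q = [1, 3, 4] / [2, 5]
  Insert 2 (step 6): P = [1, 2, 6] / [3, 4] / [7];  Q = [1, 3, 4] / [2, 5] / [6]
  Insert 5 (step 7): P = [1, 2, 5] / [3, 4, 6] / [7];  Q = [1, 3, 4] / [2, 5, 7] / [6]
Final shape: (3, 3, 1).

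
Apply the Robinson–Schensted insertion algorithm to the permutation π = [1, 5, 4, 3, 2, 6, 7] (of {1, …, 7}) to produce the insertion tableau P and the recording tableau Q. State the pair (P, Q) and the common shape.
P = [1, 2, 6, 7] / [3] / [4] / [5];  Q = [1, 2, 6, 7] / [3] / [4] / [5];  common shape = (4, 1, 1, 1)

Row-insert the values π_1, π_2, … into P one at a time, bumping the leftmost entry strictly greater than the inserted value down to the next row. The recording tableau Q records, in position (i, j), the step at which that cell was added to P.
  Insert 1 (step 1): P = [1];  Q = [1]
  Insert 5 (step 2): P = [1, 5];  Q = [1, 2]
  Insert 4 (step 3): P = [1, 4] / [5];  Q = [1, 2] / [3]
  Insert 3 (step 4): P = [1, 3] / [4] / [5];  Q = [1, 2] / [3] / [4]
  Insert 2 (step 5): P = [1, 2] / [3] / [4] / [5];  Q = [1, 2] / [3] / [4] / [5]
  Insert 6 (step 6): P = [1, 2, 6] / [3] / [4] / [5];  Q = [1, 2, 6] / [3] / [4] / [5]
  Insert 7 (step 7): P = [1, 2, 6, 7] / [3] / [4] / [5];  Q = [1, 2, 6, 7] / [3] / [4] / [5]
Final shape: (4, 1, 1, 1).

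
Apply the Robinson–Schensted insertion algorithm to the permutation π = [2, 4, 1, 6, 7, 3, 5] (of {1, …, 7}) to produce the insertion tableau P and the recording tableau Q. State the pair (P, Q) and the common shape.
P = [1, 3, 5, 7] / [2, 4, 6];  Q = [1, 2, 4, 5] / [3, 6, 7];  common shape = (4, 3)

Row-insert the values π_1, π_2, … into P one at a time, bumping the leftmost entry strictly greater than the inserted value down to the next row. The recording tableau Q records, in position (i, j), the step at which that cell was added to P.
  Insert 2 (step 1): P = [2];  Q = [1]
  Insert 4 (step 2): P = [2, 4];  Q = [1, 2]
  Insert 1 (step 3): P = [1, 4] / [2];  Q = [1, 2] / [3]
  Insert 6 (step 4): P = [1, 4, 6] / [2];  Q = [1, 2, 4] / [3]
  Insert 7 (step 5): P = [1, 4, 6, 7] / [2];  Q = [1, 2, 4, 5] / [3]
  Insert 3 (step 6): P = [1, 3, 6, 7] / [2, 4];  Q = [1, 2, 4, 5] / [3, 6]
  Insert 5 (step 7): P = [1, 3, 5, 7] / [2, 4, 6];  Q = [1, 2, 4, 5] / [3, 6, 7]
Final shape: (4, 3).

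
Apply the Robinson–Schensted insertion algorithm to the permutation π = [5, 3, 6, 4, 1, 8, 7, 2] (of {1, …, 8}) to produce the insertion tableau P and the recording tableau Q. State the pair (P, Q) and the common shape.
P = [1, 2, 7] / [3, 4, 8] / [5, 6];  Q = [1, 3, 6] / [2, 4, 7] / [5, 8];  common shape = (3, 3, 2)

Row-insert the values π_1, π_2, … into P one at a time, bumping the leftmost entry strictly greater than the inserted value down to the next row. The recording tableau Q records, in position (i, j), the step at which that cell was added to P.
  Insert 5 (step 1): P = [5];  Q = [1]
  Insert 3 (step 2): P = [3] / [5];  Q = [1] / [2]
  Insert 6 (step 3): P = [3, 6] / [5];  Q = [1, 3] / [2]
  Insert 4 (step 4): P = [3, 4] / [5, 6];  Q = [1, 3] / [2, 4]
  Insert 1 (step 5): P = [1, 4] / [3, 6] / [5];  Q = [1, 3] / [2, 4] / [5]
  Insert 8 (step 6): P = [1, 4, 8] / [3, 6] / [5];  Q = [1, 3, 6] / [2, 4] / [5]
  Insert 7 (step 7): P = [1, 4, 7] / [3, 6, 8] / [5];  Q = [1, 3, 6] / [2, 4, 7] / [5]
  Insert 2 (step 8): P = [1, 2, 7] / [3, 4, 8] / [5, 6];  Q = [1, 3, 6] / [2, 4, 7] / [5, 8]
Final shape: (3, 3, 2).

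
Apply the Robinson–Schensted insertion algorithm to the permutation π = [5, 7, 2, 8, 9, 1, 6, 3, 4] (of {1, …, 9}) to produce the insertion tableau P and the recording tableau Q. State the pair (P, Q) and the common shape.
P = [1, 3, 4, 9] / [2, 6, 8] / [5, 7];  Q = [1, 2, 4, 5] / [3, 7, 9] / [6, 8];  common shape = (4, 3, 2)

Row-insert the values π_1, π_2, … into P one at a time, bumping the leftmost entry strictly greater than the inserted value down to the next row. The recording tableau Q records, in position (i, j), the step at which that cell was added to P.
  Insert 5 (step 1): P = [5];  Q = [1]
  Insert 7 (step 2): P = [5, 7];  Q = [1, 2]
  Insert 2 (step 3): P = [2, 7] / [5];  Q = [1, 2] / [3]
  Insert 8 (step 4): P = [2, 7, 8] / [5];  Q = [1, 2, 4] / [3]
  Insert 9 (step 5): P = [2, 7, 8, 9] / [5];  Q = [1, 2, 4, 5] / [3]
  Insert 1 (step 6): P = [1, 7, 8, 9] / [2] / [5];  Q = [1, 2, 4, 5] / [3] / [6]
  Insert 6 (step 7): P = [1, 6, 8, 9] / [2, 7] / [5];  Q = [1, 2, 4, 5] / [3, 7] / [6]
  Insert 3 (step 8): P = [1, 3, 8, 9] / [2, 6] / [5, 7];  Q = [1, 2, 4, 5] / [3, 7] / [6, 8]
  Insert 4 (step 9): P = [1, 3, 4, 9] / [2, 6, 8] / [5, 7];  Q = [1, 2, 4, 5] / [3, 7, 9] / [6, 8]
Final shape: (4, 3, 2).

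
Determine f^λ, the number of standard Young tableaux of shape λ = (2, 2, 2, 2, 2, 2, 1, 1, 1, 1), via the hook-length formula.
# SYT of shape (2, 2, 2, 2, 2, 2, 1, 1, 1, 1) = 3640

Hook-length formula: f^λ = n! / Π hook(c), product over all cells c of the Young diagram. For λ = (2, 2, 2, 2, 2, 2, 1, 1, 1, 1), n = 16 boxes. Hook lengths by row (left-to-right, top-to-bottom): [11, 6]; [10, 5]; [9, 4]; [8, 3]; [7, 2]; [6, 1]; [4]; [3]; [2]; [1]. Product of hooks = 5748019200. So f^λ = 16! / 5748019200 = 20922789888000 / 5748019200 = 3640.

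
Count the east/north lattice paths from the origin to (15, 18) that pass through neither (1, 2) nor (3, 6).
Number of paths = 495428211

Inclusion–exclusion. Total paths: C(33, 15) = 1037158320. Through P₁: C(3, 1)·C(30, 14) = 436268025. Through P₂: C(9, 3)·C(24, 12) = 227149104. Since P₁ is strictly southwest of P₂, a monotone path through both must visit P₁ then P₂; paths through both = C(3, 1)·C(6, 2)·C(24, 12) = 121687020. Avoid both = 1037158320 − 436268025 − 227149104 + 121687020 = 495428211.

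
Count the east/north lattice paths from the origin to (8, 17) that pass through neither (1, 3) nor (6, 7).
Number of paths = 536463

Inclusion–exclusion. Total paths: C(25, 8) = 1081575. Through P₁: C(4, 1)·C(21, 7) = 465120. Through P₂: C(13, 6)·C(12, 2) = 113256. Since P₁ is strictly southwest of P₂, a monotone path through both must visit P₁ then P₂; paths through both = C(4, 1)·C(9, 5)·C(12, 2) = 33264. Avoid both = 1081575 − 465120 − 113256 + 33264 = 536463.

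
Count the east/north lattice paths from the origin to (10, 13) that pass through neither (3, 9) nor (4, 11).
Number of paths = 1051726

Inclusion–exclusion. Total paths: C(23, 10) = 1144066. Through P₁: C(12, 3)·C(11, 7) = 72600. Through P₂: C(15, 4)·C(8, 6) = 38220. Since P₁ is strictly southwest of P₂, a monotone path through both must visit P₁ then P₂; paths through both = C(12, 3)·C(3, 1)·C(8, 6) = 18480. Avoid both = 1144066 − 72600 − 38220 + 18480 = 1051726.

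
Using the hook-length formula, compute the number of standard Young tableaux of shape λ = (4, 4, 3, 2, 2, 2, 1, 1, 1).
# SYT of shape (4, 4, 3, 2, 2, 2, 1, 1, 1) = 40310400

Hook-length formula: f^λ = n! / Π hook(c), product over all cells c of the Young diagram. For λ = (4, 4, 3, 2, 2, 2, 1, 1, 1), n = 20 boxes. Hook lengths by row (left-to-right, top-to-bottom): [12, 8, 4, 2]; [11, 7, 3, 1]; [9, 5, 1]; [7, 3]; [6, 2]; [5, 1]; [3]; [2]; [1]. Product of hooks = 60354201600. So f^λ = 20! / 60354201600 = 2432902008176640000 / 60354201600 = 40310400.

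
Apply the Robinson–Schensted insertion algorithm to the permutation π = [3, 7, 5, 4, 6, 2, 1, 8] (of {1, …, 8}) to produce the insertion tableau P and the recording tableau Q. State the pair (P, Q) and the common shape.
P = [1, 4, 6, 8] / [2] / [3] / [5] / [7];  Q = [1, 2, 5, 8] / [3] / [4] / [6] / [7];  common shape = (4, 1, 1, 1, 1)

Row-insert the values π_1, π_2, … into P one at a time, bumping the leftmost entry strictly greater than the inserted value down to the next row. The recording tableau Q records, in position (i, j), the step at which that cell was added to P.
  Insert 3 (step 1): P = [3];  Q = [1]
  Insert 7 (step 2): P = [3, 7];  Q = [1, 2]
  Insert 5 (step 3): P = [3, 5] / [7];  Q = [1, 2] / [3]
  Insert 4 (step 4): P = [3, 4] / [5] / [7];  Q = [1, 2] / [3] / [4]
  Insert 6 (step 5): P = [3, 4, 6] / [5] / [7];  Q = [1, 2, 5] / [3] / [4]
  Insert 2 (step 6): P = [2, 4, 6] / [3] / [5] / [7];  Q = [1, 2, 5] / [3] / [4] / [6]
  Insert 1 (step 7): P = [1, 4, 6] / [2] / [3] / [5] / [7];  Q = [1, 2, 5] / [3] / [4] / [6] / [7]
  Insert 8 (step 8): P = [1, 4, 6, 8] / [2] / [3] / [5] / [7];  Q = [1, 2, 5, 8] / [3] / [4] / [6] / [7]
Final shape: (4, 1, 1, 1, 1).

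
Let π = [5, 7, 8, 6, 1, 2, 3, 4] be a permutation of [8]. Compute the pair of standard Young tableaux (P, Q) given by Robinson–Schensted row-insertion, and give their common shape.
P = [1, 2, 3, 4] / [5, 6, 8] / [7];  Q = [1, 2, 3, 8] / [4, 6, 7] / [5];  common shape = (4, 3, 1)

Row-insert the values π_1, π_2, … into P one at a time, bumping the leftmost entry strictly greater than the inserted value down to the next row. The recording tableau Q records, in position (i, j), the step at which that cell was added to P.
  Insert 5 (step 1): P = [5];  Q = [1]
  Insert 7 (step 2): P = [5, 7];  Q = [1, 2]
  Insert 8 (step 3): P = [5, 7, 8];  Q = [1, 2, 3]
  Insert 6 (step 4): P = [5, 6, 8] / [7];  Q = [1, 2, 3] / [4]
  Insert 1 (step 5): P = [1, 6, 8] / [5] / [7];  Q = [1, 2, 3] / [4] / [5]
  Insert 2 (step 6): P = [1, 2, 8] / [5, 6] / [7];  Q = [1, 2, 3] / [4, 6] / [5]
  Insert 3 (step 7): P = [1, 2, 3] / [5, 6, 8] / [7];  Q = [1, 2, 3] / [4, 6, 7] / [5]
  Insert 4 (step 8): P = [1, 2, 3, 4] / [5, 6, 8] / [7];  Q = [1, 2, 3, 8] / [4, 6, 7] / [5]
Final shape: (4, 3, 1).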